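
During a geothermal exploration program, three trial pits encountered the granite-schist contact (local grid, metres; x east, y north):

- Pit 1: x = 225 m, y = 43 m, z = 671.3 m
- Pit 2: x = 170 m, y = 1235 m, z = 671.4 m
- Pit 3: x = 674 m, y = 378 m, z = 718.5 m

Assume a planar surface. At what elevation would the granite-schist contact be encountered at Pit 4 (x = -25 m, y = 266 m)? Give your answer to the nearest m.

647 m

Let the plane be z = a·x + b·y + c.
Pit 2−Pit 1: −55a + 1192b = 0.1;  Pit 3−Pit 1: 449a + 335b = 47.2.
Solving gives a = 0.10156, b = 0.00477.
Then c = 671.3 − a·225 − b·43 = 648.24.
At (-25, 266): z = −2.5 + 1.3 + 648.24 = 647.0 m.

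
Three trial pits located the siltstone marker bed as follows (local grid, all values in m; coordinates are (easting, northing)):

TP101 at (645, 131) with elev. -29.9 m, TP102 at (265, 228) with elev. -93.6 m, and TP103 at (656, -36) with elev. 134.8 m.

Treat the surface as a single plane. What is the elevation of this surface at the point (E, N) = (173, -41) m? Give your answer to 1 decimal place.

Let the plane be z = a·E + b·N + c.
TP102−TP101: −380a + 97b = −63.7;  TP103−TP101: 11a − 167b = 164.7.
Solving gives a = −0.08555, b = −0.99186.
Then c = -29.9 − a·645 − b·131 = 155.22.
At (173, -41): z = −14.8 + 40.7 + 155.22 = 181.1 m.

181.1 m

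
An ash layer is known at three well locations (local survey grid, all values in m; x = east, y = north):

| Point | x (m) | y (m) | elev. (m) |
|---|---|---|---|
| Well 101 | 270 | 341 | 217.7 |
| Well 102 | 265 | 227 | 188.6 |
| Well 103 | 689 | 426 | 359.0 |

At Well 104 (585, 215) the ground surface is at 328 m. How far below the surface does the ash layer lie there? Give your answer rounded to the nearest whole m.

50 m

Two edge vectors: Well 101→Well 102 = (-5, -114, -29.1), Well 101→Well 103 = (419, 85, 141.3).
Normal n = (Well 101→Well 102) × (Well 101→Well 103) = (-13634.7, -11486.4, 47341).
So ∂z/∂x = −n_x/n_z = 0.28801 and ∂z/∂y = −n_y/n_z = 0.24263.
Intercept c from Well 101: 217.7 − 77.76 − 82.74 = 57.20.
At (585, 215): z_contact = 168.5 + 52.2 + 57.20 = 277.9 m.
Depth below ground = 328 − 277.9 = 50 m.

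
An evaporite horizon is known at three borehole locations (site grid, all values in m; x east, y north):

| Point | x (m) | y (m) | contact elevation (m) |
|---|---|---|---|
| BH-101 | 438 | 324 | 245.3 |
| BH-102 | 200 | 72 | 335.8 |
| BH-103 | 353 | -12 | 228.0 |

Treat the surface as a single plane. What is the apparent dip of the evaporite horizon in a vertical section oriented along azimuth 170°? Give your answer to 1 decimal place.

Let the plane be z = a·x + b·y + c.
BH-102−BH-101: −238a − 252b = 90.5;  BH-103−BH-101: −85a − 336b = −17.3.
Solving gives a = −0.59383, b = 0.20171.
Unit vector along 170° is (sin 170°, cos 170°) = (0.1736, -0.9848).
Slope in that direction = a·(0.1736) + b·(-0.9848) = −0.30177.
Apparent dip = arctan|0.30177| = 16.8° (true dip is 32.1°, so apparent ≤ true as expected).

16.8°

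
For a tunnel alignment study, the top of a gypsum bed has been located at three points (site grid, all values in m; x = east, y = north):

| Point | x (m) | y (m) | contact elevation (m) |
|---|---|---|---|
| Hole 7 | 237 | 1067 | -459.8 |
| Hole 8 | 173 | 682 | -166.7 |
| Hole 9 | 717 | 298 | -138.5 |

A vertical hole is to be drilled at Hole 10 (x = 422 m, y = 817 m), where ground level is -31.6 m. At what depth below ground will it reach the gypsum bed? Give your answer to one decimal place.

Let the plane be z = a·x + b·y + c.
Hole 8−Hole 7: −64a − 385b = 293.1;  Hole 9−Hole 7: 480a − 769b = 321.3.
Solving gives a = −0.434557, b = −0.689061.
Then c = -459.8 − a·237 − b·1067 = 378.42.
At (422, 817): z_contact = −183.38 − 562.96 + 378.42 = -367.93 m.
Depth below ground = -31.6 − (-367.93) = 336.3 m.

336.3 m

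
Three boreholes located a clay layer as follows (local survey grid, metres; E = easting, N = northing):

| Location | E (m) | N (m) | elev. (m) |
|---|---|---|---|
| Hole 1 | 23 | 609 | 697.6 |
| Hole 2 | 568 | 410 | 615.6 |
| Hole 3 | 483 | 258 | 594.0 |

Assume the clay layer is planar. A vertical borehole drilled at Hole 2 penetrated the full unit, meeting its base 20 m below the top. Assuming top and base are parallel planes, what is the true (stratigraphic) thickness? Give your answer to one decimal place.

Let the plane be z = a·E + b·N + c.
Hole 2−Hole 1: 545a − 199b = −82;  Hole 3−Hole 1: 460a − 351b = −103.6.
Solving gives a = −0.08186, b = 0.18788.
|∇z| = √(a²+b²) = 0.20494, so dip δ = arctan(0.20494) = 11.58°.
True thickness = vertical thickness × cos δ = 20 × cos 11.58° = 19.6 m.

19.6 m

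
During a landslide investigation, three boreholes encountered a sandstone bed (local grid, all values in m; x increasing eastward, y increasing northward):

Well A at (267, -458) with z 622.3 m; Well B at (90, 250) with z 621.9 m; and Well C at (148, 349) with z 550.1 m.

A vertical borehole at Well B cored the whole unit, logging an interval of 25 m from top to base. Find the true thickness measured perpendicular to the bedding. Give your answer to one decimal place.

18.6 m

Let the plane be z = a·x + b·y + c.
Well B−Well A: −177a + 708b = −0.4;  Well C−Well A: −119a + 807b = −72.2.
Solving gives a = −0.86700, b = −0.21731.
|∇z| = √(a²+b²) = 0.89382, so dip δ = arctan(0.89382) = 41.79°.
True thickness = vertical thickness × cos δ = 25 × cos 41.79° = 18.6 m.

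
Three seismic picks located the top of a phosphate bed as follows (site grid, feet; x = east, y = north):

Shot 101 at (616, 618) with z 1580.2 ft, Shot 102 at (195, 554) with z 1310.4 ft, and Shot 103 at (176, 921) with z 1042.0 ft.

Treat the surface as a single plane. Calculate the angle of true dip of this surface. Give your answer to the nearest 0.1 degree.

45.5°

Two edge vectors: Shot 101→Shot 102 = (-421, -64, -269.8), Shot 101→Shot 103 = (-440, 303, -538.2).
Normal n = (Shot 101→Shot 102) × (Shot 101→Shot 103) = (116194.2, -107870.2, -155723).
So ∂z/∂x = −n_x/n_z = 0.74616 and ∂z/∂y = −n_y/n_z = −0.69271.
Gradient magnitude |∇z| = √(a² + b²) = √(0.55675 + 0.47984) = 1.01813.
True dip = arctan(1.01813) = 45.5°, dipping toward NW (azimuth ≈ 313°).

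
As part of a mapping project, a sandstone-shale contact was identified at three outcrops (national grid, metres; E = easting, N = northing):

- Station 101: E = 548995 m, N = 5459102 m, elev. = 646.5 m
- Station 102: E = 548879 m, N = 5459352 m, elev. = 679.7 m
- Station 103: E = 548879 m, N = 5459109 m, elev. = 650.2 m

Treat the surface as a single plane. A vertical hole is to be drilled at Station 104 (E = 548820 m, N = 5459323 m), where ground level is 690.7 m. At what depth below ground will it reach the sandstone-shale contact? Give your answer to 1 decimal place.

Two edge vectors: Station 101→Station 102 = (-116, 250, 33.2), Station 101→Station 103 = (-116, 7, 3.7).
Normal n = (Station 101→Station 102) × (Station 101→Station 103) = (692.6, -3422, 28188).
So ∂z/∂E = −n_x/n_z = −0.024570739 and ∂z/∂N = −n_y/n_z = 0.121399177.
Intercept c from Station 101: 646.5 + 13489.21 − 662730.49 = −648594.78.
At (548820, 5459323): z_contact = −13484.91 + 662757.32 − 648594.78 = 677.63 m.
Depth below ground = 690.7 − 677.63 = 13.1 m.

13.1 m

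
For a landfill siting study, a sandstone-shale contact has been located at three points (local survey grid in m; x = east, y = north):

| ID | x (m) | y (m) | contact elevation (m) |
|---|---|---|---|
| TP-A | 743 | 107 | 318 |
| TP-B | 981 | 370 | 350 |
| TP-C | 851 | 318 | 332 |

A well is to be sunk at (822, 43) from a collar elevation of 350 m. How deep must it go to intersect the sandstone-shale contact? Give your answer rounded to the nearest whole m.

Two edge vectors: TP-A→TP-B = (238, 263, 32), TP-A→TP-C = (108, 211, 14).
Normal n = (TP-A→TP-B) × (TP-A→TP-C) = (-3070, 124, 21814).
So ∂z/∂x = −n_x/n_z = 0.14074 and ∂z/∂y = −n_y/n_z = −0.00568.
Intercept c from TP-A: 318 − 104.57 + 0.61 = 214.04.
At (822, 43): z_contact = 115.7 − 0.2 + 214.04 = 329.5 m.
Depth below ground = 350 − 329.5 = 21 m.

21 m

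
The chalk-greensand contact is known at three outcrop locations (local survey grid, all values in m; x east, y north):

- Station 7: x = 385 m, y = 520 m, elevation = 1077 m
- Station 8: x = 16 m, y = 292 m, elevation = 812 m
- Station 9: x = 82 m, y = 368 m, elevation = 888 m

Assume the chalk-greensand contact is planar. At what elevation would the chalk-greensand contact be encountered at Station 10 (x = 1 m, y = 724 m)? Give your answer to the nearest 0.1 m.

Two edge vectors: Station 7→Station 8 = (-369, -228, -265), Station 7→Station 9 = (-303, -152, -189).
Normal n = (Station 7→Station 8) × (Station 7→Station 9) = (2812, 10554, -12996).
So ∂z/∂x = −n_x/n_z = 0.21637 and ∂z/∂y = −n_y/n_z = 0.81210.
Intercept c from Station 7: 1077 − 83.30 − 422.29 = 571.41.
At (1, 724): z = 0.2 + 588.0 + 571.41 = 1159.6 m.

1159.6 m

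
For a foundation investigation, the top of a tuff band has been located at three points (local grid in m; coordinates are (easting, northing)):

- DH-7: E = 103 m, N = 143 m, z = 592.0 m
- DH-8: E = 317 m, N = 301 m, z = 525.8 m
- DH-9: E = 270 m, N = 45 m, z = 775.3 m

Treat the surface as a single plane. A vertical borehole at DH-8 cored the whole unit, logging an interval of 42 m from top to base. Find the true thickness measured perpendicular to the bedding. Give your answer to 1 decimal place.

27.4 m

Let the plane be z = a·E + b·N + c.
DH-8−DH-7: 214a + 158b = −66.2;  DH-9−DH-7: 167a − 98b = 183.3.
Solving gives a = 0.47455, b = −1.06173.
|∇z| = √(a²+b²) = 1.16296, so dip δ = arctan(1.16296) = 49.31°.
True thickness = vertical thickness × cos δ = 42 × cos 49.31° = 27.4 m.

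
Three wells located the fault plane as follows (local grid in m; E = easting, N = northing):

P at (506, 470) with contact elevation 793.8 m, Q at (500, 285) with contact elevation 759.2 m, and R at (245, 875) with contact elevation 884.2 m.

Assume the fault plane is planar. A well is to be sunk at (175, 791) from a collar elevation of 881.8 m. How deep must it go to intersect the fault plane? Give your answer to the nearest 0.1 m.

Two edge vectors: P→Q = (-6, -185, -34.6), P→R = (-261, 405, 90.4).
Normal n = (P→Q) × (P→R) = (-2711, 9573, -50715).
So ∂z/∂E = −n_x/n_z = −0.05346 and ∂z/∂N = −n_y/n_z = 0.18876.
Intercept c from P: 793.8 + 27.05 − 88.72 = 732.13.
At (175, 791): z_contact = −9.35 + 149.31 + 732.13 = 872.09 m.
Depth below ground = 881.8 − 872.09 = 9.7 m.

9.7 m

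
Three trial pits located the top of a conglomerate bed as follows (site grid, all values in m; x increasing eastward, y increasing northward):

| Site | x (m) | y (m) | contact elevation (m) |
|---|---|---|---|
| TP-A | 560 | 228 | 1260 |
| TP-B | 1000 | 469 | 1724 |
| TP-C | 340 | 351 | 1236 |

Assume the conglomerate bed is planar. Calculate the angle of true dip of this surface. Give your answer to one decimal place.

46.0°

Two edge vectors: TP-A→TP-B = (440, 241, 464), TP-A→TP-C = (-220, 123, -24).
Normal n = (TP-A→TP-B) × (TP-A→TP-C) = (-62856, -91520, 107140).
So ∂z/∂x = −n_x/n_z = 0.58667 and ∂z/∂y = −n_y/n_z = 0.85421.
Gradient magnitude |∇z| = √(a² + b²) = √(0.34418 + 0.72967) = 1.03627.
True dip = arctan(1.03627) = 46.0°, dipping toward SW (azimuth ≈ 214°).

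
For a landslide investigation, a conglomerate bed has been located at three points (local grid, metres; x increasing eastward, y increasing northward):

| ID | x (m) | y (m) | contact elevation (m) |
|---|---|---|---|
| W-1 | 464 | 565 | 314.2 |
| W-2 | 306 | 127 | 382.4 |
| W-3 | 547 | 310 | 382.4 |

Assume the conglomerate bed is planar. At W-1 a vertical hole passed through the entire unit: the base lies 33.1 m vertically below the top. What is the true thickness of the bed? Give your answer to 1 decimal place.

Two edge vectors: W-1→W-2 = (-158, -438, 68.2), W-1→W-3 = (83, -255, 68.2).
Normal n = (W-1→W-2) × (W-1→W-3) = (-12480.6, 16436.2, 76644).
So ∂z/∂x = −n_x/n_z = 0.16284 and ∂z/∂y = −n_y/n_z = −0.21445.
|∇z| = √(a²+b²) = 0.26927, so dip δ = arctan(0.26927) = 15.07°.
True thickness = vertical thickness × cos δ = 33.1 × cos 15.07° = 32.0 m.

32.0 m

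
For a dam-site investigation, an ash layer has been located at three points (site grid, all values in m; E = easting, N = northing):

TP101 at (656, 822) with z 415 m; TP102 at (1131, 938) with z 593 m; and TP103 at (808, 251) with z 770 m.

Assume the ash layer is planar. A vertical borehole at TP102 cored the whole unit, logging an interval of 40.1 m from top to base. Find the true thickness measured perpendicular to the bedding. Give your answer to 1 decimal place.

Two edge vectors: TP101→TP102 = (475, 116, 178), TP101→TP103 = (152, -571, 355).
Normal n = (TP101→TP102) × (TP101→TP103) = (142818, -141569, -288857).
So ∂z/∂E = −n_x/n_z = 0.49442 and ∂z/∂N = −n_y/n_z = −0.49010.
|∇z| = √(a²+b²) = 0.69617, so dip δ = arctan(0.69617) = 34.84°.
True thickness = vertical thickness × cos δ = 40.1 × cos 34.84° = 32.9 m.

32.9 m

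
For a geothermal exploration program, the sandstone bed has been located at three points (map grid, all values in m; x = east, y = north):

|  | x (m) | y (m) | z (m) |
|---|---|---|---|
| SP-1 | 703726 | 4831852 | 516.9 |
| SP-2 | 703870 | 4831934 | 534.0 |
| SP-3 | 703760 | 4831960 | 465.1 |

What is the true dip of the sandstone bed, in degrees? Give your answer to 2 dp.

Let the plane be z = a·x + b·y + c.
SP-2−SP-1: 144a + 82b = 17.1;  SP-3−SP-1: 34a + 108b = −51.8.
Solving gives a = 0.47747, b = −0.62994.
Gradient magnitude |∇z| = √(a² + b²) = √(0.22798 + 0.39683) = 0.79045.
True dip = arctan(0.79045) = 38.32°, dipping toward NW (azimuth ≈ 323°).

38.32°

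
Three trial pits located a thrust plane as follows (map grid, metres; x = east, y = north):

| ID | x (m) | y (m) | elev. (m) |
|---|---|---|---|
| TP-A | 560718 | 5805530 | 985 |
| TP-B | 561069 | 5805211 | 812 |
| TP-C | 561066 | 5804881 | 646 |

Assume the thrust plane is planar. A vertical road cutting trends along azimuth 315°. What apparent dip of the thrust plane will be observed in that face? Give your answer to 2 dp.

20.86°

Two edge vectors: TP-A→TP-B = (351, -319, -173), TP-A→TP-C = (348, -649, -339).
Normal n = (TP-A→TP-B) × (TP-A→TP-C) = (-4136, 58785, -116787).
So ∂z/∂x = −n_x/n_z = −0.03541 and ∂z/∂y = −n_y/n_z = 0.50335.
Unit vector along 315° is (sin 315°, cos 315°) = (-0.7071, 0.7071).
Slope in that direction = a·(-0.7071) + b·(0.7071) = 0.38097.
Apparent dip = arctan|0.38097| = 20.86° (true dip is 26.8°, so apparent ≤ true as expected).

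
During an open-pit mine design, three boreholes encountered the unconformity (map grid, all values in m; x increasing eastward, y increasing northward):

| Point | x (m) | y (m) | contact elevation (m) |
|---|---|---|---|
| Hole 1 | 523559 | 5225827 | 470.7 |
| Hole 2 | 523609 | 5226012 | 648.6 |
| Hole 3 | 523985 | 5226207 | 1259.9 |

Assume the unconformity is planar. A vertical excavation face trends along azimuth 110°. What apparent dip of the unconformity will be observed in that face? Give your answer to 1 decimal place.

Let the plane be z = a·x + b·y + c.
Hole 2−Hole 1: 50a + 185b = 177.9;  Hole 3−Hole 1: 426a + 380b = 789.2.
Solving gives a = 1.31082, b = 0.60735.
Unit vector along 110° is (sin 110°, cos 110°) = (0.9397, -0.3420).
Slope in that direction = a·(0.9397) + b·(-0.3420) = 1.02404.
Apparent dip = arctan|1.02404| = 45.7° (true dip is 55.3°, so apparent ≤ true as expected).

45.7°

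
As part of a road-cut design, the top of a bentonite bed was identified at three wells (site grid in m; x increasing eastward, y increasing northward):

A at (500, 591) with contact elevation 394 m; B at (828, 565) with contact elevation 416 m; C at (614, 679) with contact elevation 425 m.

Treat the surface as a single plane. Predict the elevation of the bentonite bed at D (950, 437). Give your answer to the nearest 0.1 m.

Let the plane be z = a·x + b·y + c.
B−A: 328a − 26b = 22;  C−A: 114a + 88b = 31.
Solving gives a = 0.08615, b = 0.24067.
Then c = 394 − a·500 − b·591 = 208.69.
At (950, 437): z = 81.8 + 105.2 + 208.69 = 395.7 m.

395.7 m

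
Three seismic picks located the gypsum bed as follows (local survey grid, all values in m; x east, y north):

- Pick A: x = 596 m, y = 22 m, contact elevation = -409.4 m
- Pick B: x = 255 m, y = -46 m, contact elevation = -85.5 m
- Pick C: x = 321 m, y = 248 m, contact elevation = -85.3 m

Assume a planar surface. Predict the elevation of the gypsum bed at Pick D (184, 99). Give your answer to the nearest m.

Two edge vectors: Pick A→Pick B = (-341, -68, 323.9), Pick A→Pick C = (-275, 226, 324.1).
Normal n = (Pick A→Pick B) × (Pick A→Pick C) = (-95240.2, 21445.6, -95766).
So ∂z/∂x = −n_x/n_z = −0.99451 and ∂z/∂y = −n_y/n_z = 0.22394.
Intercept c from Pick A: -409.4 + 592.73 − 4.93 = 178.40.
At (184, 99): z = −183.0 + 22.2 + 178.40 = 17.6 m.

18 m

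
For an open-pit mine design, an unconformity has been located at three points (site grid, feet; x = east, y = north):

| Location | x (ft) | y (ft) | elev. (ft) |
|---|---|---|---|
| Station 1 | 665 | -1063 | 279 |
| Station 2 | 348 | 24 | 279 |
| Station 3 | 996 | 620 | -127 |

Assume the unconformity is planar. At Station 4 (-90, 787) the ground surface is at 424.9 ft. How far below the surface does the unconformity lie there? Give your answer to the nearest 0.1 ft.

39.4 ft

Two edge vectors: Station 1→Station 2 = (-317, 1087, 0), Station 1→Station 3 = (331, 1683, -406).
Normal n = (Station 1→Station 2) × (Station 1→Station 3) = (-441322, -128702, -893308).
So ∂z/∂x = −n_x/n_z = −0.494031 and ∂z/∂y = −n_y/n_z = −0.144073.
Intercept c from Station 1: 279 + 328.53 − 153.15 = 454.38.
At (-90, 787): z_contact = 44.46 − 113.39 + 454.38 = 385.46 ft.
Depth below ground = 424.9 − 385.46 = 39.4 ft.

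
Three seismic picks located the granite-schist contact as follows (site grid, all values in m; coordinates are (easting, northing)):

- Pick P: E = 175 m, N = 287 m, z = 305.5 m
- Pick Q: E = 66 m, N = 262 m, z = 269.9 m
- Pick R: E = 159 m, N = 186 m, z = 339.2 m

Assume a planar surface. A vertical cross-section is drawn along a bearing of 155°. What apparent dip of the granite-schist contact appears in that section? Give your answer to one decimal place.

28.3°

Let the plane be z = a·E + b·N + c.
Pick Q−Pick P: −109a − 25b = −35.6;  Pick R−Pick P: −16a − 101b = 33.7.
Solving gives a = 0.41833, b = −0.39993.
Unit vector along 155° is (sin 155°, cos 155°) = (0.4226, -0.9063).
Slope in that direction = a·(0.4226) + b·(-0.9063) = 0.53926.
Apparent dip = arctan|0.53926| = 28.3° (true dip is 30.1°, so apparent ≤ true as expected).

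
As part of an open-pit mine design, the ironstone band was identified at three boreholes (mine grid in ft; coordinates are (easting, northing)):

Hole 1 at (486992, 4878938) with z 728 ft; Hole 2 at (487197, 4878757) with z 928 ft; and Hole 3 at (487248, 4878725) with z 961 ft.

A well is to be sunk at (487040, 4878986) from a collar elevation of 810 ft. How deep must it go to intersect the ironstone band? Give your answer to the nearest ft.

151 ft

Let the plane be z = a·E + b·N + c.
Hole 2−Hole 1: 205a − 181b = 200;  Hole 3−Hole 1: 256a − 213b = 233.
Solving gives a = −0.15986522, b = −1.28603519.
Then c = 728 − a·486992 − b·4878938 = 6353067.05.
At (487040, 4878986): z_contact = −77860.8 − 6274547.7 + 6353067.05 = 658.6 ft.
Depth below ground = 810 − 658.6 = 151 ft.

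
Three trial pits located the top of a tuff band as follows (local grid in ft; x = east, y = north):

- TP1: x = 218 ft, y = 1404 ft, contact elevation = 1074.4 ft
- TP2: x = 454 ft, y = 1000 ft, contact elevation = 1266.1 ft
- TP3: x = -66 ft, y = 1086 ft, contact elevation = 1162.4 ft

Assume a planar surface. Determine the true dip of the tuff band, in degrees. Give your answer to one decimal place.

Let the plane be z = a·x + b·y + c.
TP2−TP1: 236a − 404b = 191.7;  TP3−TP1: −284a − 318b = 88.
Solving gives a = 0.13388, b = −0.39630.
Gradient magnitude |∇z| = √(a² + b²) = √(0.01792 + 0.15705) = 0.41830.
True dip = arctan(0.41830) = 22.7°, dipping toward NNW (azimuth ≈ 341°).

22.7°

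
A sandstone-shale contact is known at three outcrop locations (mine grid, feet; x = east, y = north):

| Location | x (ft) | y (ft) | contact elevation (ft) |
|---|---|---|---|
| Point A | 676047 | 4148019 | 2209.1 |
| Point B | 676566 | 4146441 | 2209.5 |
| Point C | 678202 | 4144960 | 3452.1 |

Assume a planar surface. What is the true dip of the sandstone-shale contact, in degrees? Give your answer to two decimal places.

48.70°

Two edge vectors: Point A→Point B = (519, -1578, 0.4), Point A→Point C = (2155, -3059, 1243).
Normal n = (Point A→Point B) × (Point A→Point C) = (-1960230.4, -644255, 1812969).
So ∂z/∂x = −n_x/n_z = 1.08123 and ∂z/∂y = −n_y/n_z = 0.35536.
Gradient magnitude |∇z| = √(a² + b²) = √(1.16905 + 0.12628) = 1.13813.
True dip = arctan(1.13813) = 48.70°, dipping toward WSW (azimuth ≈ 252°).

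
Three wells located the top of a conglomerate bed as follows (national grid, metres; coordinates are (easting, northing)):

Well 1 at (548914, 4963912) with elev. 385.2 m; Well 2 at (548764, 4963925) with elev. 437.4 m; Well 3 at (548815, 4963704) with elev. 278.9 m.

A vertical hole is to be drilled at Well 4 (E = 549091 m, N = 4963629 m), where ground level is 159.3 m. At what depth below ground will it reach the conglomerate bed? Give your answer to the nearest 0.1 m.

9.6 m

Let the plane be z = a·E + b·N + c.
Well 2−Well 1: −150a + 13b = 52.2;  Well 3−Well 1: −99a − 208b = −106.3.
Solving gives a = −0.291676671, b = 0.649884569.
Then c = 385.2 − a·548914 − b·4963912 = −3065479.20.
At (549091, 4963629): z_contact = −160157.03 + 3225785.89 − 3065479.20 = 149.66 m.
Depth below ground = 159.3 − 149.66 = 9.6 m.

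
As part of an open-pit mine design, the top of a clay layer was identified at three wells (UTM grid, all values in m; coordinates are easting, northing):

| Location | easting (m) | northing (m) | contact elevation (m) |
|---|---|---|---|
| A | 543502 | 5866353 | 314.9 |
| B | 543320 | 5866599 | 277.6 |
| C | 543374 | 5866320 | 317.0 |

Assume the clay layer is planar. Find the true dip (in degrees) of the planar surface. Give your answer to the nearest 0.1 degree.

Let the plane be z = a·easting + b·northing + c.
B−A: −182a + 246b = −37.3;  C−A: −128a − 33b = 2.1.
Solving gives a = 0.01905, b = −0.13753.
Gradient magnitude |∇z| = √(a² + b²) = √(0.00036 + 0.01891) = 0.13884.
True dip = arctan(0.13884) = 7.9°, dipping toward N (azimuth ≈ 352°).

7.9°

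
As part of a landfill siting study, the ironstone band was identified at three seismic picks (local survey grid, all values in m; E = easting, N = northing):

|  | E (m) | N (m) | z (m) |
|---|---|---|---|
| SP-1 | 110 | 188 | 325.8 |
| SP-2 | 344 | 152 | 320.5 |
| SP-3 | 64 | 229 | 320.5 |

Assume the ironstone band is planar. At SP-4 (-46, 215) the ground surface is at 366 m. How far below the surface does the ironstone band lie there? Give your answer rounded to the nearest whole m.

Let the plane be z = a·E + b·N + c.
SP-2−SP-1: 234a − 36b = −5.3;  SP-3−SP-1: −46a + 41b = −5.3.
Solving gives a = −0.05141, b = −0.18695.
Then c = 325.8 − a·110 − b·188 = 366.60.
At (-46, 215): z_contact = 2.4 − 40.2 + 366.60 = 328.8 m.
Depth below ground = 366 − 328.8 = 37 m.

37 m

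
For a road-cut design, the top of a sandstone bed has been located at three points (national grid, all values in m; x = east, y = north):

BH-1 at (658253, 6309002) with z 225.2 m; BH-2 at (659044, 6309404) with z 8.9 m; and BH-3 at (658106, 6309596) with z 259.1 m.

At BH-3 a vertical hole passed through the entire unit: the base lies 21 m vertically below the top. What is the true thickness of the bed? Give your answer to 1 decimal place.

20.3 m

Two edge vectors: BH-1→BH-2 = (791, 402, -216.3), BH-1→BH-3 = (-147, 594, 33.9).
Normal n = (BH-1→BH-2) × (BH-1→BH-3) = (142110, 4981.2, 528948).
So ∂z/∂x = −n_x/n_z = −0.26867 and ∂z/∂y = −n_y/n_z = −0.00942.
|∇z| = √(a²+b²) = 0.26883, so dip δ = arctan(0.26883) = 15.05°.
True thickness = vertical thickness × cos δ = 21 × cos 15.05° = 20.3 m.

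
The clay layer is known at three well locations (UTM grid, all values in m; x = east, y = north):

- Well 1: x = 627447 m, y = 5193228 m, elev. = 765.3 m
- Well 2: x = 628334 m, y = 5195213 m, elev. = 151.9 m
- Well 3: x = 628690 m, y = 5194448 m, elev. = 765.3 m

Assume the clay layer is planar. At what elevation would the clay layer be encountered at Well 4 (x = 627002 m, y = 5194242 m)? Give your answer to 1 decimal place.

-33.2 m

Let the plane be z = a·x + b·y + c.
Well 2−Well 1: 887a + 1985b = −613.4;  Well 3−Well 1: 1243a + 1220b = 0.
Solving gives a = 0.540239602, b = −0.550424447.
Then c = 765.3 − a·627447 − b·5193228 = 2520273.23.
At (627002, 5194242): z = 338731.3 − 2859037.8 + 2520273.23 = -33.2 m.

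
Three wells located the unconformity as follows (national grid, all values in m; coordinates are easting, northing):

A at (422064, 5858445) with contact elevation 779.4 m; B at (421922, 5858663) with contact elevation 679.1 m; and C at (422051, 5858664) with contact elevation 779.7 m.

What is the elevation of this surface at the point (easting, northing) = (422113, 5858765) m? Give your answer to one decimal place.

Let the plane be z = a·easting + b·northing + c.
B−A: −142a + 218b = −100.3;  C−A: −13a + 219b = 0.3.
Solving gives a = 0.779475658, b = 0.047640108.
Then c = 779.4 − a·422064 − b·5858445 = −607306.16.
At (422113, 5858765): z = 329026.8 + 279112.2 − 607306.16 = 832.8 m.

832.8 m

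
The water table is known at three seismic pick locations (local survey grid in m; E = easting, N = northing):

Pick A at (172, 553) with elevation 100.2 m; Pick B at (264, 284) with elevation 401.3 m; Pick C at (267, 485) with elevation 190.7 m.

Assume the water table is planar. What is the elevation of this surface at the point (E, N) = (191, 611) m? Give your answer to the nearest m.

43 m

Let the plane be z = a·E + b·N + c.
Pick B−Pick A: 92a − 269b = 301.1;  Pick C−Pick A: 95a − 68b = 90.5.
Solving gives a = 0.20051, b = −1.05075.
Then c = 100.2 − a·172 − b·553 = 646.78.
At (191, 611): z = 38.3 − 642.0 + 646.78 = 43.1 m.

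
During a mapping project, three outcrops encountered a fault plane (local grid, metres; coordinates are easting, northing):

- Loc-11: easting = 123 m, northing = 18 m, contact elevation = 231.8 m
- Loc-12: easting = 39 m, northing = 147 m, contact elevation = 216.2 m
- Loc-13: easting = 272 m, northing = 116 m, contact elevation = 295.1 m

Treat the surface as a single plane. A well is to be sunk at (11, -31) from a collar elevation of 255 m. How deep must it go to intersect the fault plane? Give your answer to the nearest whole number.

Let the plane be z = a·easting + b·northing + c.
Loc-12−Loc-11: −84a + 129b = −15.6;  Loc-13−Loc-11: 149a + 98b = 63.3.
Solving gives a = 0.35313, b = 0.10902.
Then c = 231.8 − a·123 − b·18 = 186.40.
At (11, -31): z_contact = 3.9 − 3.4 + 186.40 = 186.9 m.
Depth below ground = 255 − 186.9 = 68 m.

68 m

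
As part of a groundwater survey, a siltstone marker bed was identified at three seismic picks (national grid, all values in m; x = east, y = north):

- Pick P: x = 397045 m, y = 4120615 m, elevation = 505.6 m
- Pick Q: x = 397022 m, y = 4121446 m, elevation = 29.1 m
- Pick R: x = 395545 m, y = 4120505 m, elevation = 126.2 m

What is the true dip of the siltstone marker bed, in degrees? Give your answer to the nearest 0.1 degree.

Two edge vectors: Pick P→Pick Q = (-23, 831, -476.5), Pick P→Pick R = (-1500, -110, -379.4).
Normal n = (Pick P→Pick Q) × (Pick P→Pick R) = (-367696.4, 706023.8, 1249030).
So ∂z/∂x = −n_x/n_z = 0.29439 and ∂z/∂y = −n_y/n_z = −0.56526.
Gradient magnitude |∇z| = √(a² + b²) = √(0.08666 + 0.31952) = 0.63732.
True dip = arctan(0.63732) = 32.5°, dipping toward NNW (azimuth ≈ 332°).

32.5°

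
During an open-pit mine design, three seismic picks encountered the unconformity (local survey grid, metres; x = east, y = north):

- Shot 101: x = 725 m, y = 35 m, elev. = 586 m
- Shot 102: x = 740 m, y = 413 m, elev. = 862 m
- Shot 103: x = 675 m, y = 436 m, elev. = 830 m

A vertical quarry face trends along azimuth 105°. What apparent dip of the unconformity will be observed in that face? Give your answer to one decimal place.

Let the plane be z = a·x + b·y + c.
Shot 102−Shot 101: 15a + 378b = 276;  Shot 103−Shot 101: −50a + 401b = 244.
Solving gives a = 0.74028, b = 0.70078.
Unit vector along 105° is (sin 105°, cos 105°) = (0.9659, -0.2588).
Slope in that direction = a·(0.9659) + b·(-0.2588) = 0.53368.
Apparent dip = arctan|0.53368| = 28.1° (true dip is 45.5°, so apparent ≤ true as expected).

28.1°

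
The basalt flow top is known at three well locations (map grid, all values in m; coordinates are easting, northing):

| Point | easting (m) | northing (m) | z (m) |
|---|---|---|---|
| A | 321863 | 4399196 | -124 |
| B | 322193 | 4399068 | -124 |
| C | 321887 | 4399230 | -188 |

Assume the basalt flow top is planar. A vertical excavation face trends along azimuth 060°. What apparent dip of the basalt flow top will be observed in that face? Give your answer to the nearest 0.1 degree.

Let the plane be z = a·easting + b·northing + c.
B−A: 330a − 128b = 0;  C−A: 24a + 34b = −64.
Solving gives a = −0.57319, b = −1.47775.
Unit vector along 060° is (sin 60°, cos 60°) = (0.8660, 0.5000).
Slope in that direction = a·(0.8660) + b·(0.5000) = −1.23527.
Apparent dip = arctan|1.23527| = 51.0° (true dip is 57.8°, so apparent ≤ true as expected).

51.0°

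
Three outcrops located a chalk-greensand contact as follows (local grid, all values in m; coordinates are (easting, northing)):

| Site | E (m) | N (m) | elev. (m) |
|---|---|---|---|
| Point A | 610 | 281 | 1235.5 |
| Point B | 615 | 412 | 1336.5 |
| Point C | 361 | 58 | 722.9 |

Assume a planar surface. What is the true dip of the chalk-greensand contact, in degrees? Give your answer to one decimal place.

Two edge vectors: Point A→Point B = (5, 131, 101), Point A→Point C = (-249, -223, -512.6).
Normal n = (Point A→Point B) × (Point A→Point C) = (-44627.6, -22586, 31504).
So ∂z/∂E = −n_x/n_z = 1.41657 and ∂z/∂N = −n_y/n_z = 0.71692.
Gradient magnitude |∇z| = √(a² + b²) = √(2.00667 + 0.51398) = 1.58766.
True dip = arctan(1.58766) = 57.8°, dipping toward WSW (azimuth ≈ 243°).

57.8°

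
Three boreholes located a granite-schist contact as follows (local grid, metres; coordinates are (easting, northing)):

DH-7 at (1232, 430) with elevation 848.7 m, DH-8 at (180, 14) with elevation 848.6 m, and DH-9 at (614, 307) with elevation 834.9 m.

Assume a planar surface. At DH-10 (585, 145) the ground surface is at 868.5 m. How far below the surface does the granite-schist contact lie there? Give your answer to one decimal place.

Two edge vectors: DH-7→DH-8 = (-1052, -416, -0.1), DH-7→DH-9 = (-618, -123, -13.8).
Normal n = (DH-7→DH-8) × (DH-7→DH-9) = (5728.5, -14455.8, -127692).
So ∂z/∂E = −n_x/n_z = 0.044862 and ∂z/∂N = −n_y/n_z = −0.113208.
Intercept c from DH-7: 848.7 − 55.27 + 48.68 = 842.11.
At (585, 145): z_contact = 26.24 − 16.42 + 842.11 = 851.94 m.
Depth below ground = 868.5 − 851.94 = 16.6 m.

16.6 m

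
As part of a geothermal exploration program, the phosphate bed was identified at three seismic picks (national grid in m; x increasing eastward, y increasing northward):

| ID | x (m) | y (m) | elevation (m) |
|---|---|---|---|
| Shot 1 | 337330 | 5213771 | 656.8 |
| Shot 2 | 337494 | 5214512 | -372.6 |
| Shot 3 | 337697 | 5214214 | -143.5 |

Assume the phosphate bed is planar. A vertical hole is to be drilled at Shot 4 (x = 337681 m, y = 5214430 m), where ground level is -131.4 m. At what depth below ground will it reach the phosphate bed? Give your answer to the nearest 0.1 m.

Two edge vectors: Shot 1→Shot 2 = (164, 741, -1029.4), Shot 1→Shot 3 = (367, 443, -800.3).
Normal n = (Shot 1→Shot 2) × (Shot 1→Shot 3) = (-136998.1, -246540.6, -199295).
So ∂z/∂x = −n_x/n_z = −0.687413633 and ∂z/∂y = −n_y/n_z = −1.237063649.
Intercept c from Shot 1: 656.8 + 231885.24 + 6449766.58 = 6682308.62.
At (337681, 5214430): z_contact = −232126.52 − 6450581.81 + 6682308.62 = -399.71 m.
Depth below ground = -131.4 − (-399.71) = 268.3 m.

268.3 m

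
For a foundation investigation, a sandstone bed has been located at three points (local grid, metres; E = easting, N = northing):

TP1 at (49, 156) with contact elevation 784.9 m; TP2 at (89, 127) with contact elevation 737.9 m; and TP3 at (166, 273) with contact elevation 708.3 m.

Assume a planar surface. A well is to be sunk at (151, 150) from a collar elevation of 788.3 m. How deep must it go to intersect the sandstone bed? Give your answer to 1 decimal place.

102.8 m

Let the plane be z = a·E + b·N + c.
TP2−TP1: 40a − 29b = −47;  TP3−TP1: 117a + 117b = −76.6.
Solving gives a = −0.95632, b = 0.30162.
Then c = 784.9 − a·49 − b·156 = 784.71.
At (151, 150): z_contact = −144.40 + 45.24 + 784.71 = 685.55 m.
Depth below ground = 788.3 − 685.55 = 102.8 m.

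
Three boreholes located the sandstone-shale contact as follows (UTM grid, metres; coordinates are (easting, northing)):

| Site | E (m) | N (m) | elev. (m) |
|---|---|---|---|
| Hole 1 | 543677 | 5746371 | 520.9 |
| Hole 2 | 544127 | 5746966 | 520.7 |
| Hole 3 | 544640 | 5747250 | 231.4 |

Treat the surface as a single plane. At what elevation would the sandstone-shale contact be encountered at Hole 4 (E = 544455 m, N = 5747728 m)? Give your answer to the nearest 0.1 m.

Let the plane be z = a·E + b·N + c.
Hole 2−Hole 1: 450a + 595b = −0.2;  Hole 3−Hole 1: 963a + 879b = −289.5.
Solving gives a = −0.969801336, b = 0.733127061.
Then c = 520.9 − a·543677 − b·5746371 = −3685040.50.
At (544455, 5747728): z = −528013.2 + 4213814.9 − 3685040.50 = 761.2 m.

761.2 m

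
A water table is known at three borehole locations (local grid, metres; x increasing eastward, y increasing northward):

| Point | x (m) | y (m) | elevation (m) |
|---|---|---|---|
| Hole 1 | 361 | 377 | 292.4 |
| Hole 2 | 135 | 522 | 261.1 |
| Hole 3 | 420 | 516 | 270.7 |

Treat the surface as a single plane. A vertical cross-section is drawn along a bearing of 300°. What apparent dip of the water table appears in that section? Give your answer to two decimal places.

Let the plane be z = a·x + b·y + c.
Hole 2−Hole 1: −226a + 145b = −31.3;  Hole 3−Hole 1: 59a + 139b = −21.7.
Solving gives a = 0.03013, b = −0.16890.
Unit vector along 300° is (sin 300°, cos 300°) = (-0.8660, 0.5000).
Slope in that direction = a·(-0.8660) + b·(0.5000) = −0.11054.
Apparent dip = arctan|0.11054| = 6.31° (true dip is 9.7°, so apparent ≤ true as expected).

6.31°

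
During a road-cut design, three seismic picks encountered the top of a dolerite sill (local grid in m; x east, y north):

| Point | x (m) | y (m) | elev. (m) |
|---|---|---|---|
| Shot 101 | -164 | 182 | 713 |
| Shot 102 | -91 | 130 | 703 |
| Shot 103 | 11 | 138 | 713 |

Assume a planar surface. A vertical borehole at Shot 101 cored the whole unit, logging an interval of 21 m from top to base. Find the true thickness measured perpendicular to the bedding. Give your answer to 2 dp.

20.08 m

Two edge vectors: Shot 101→Shot 102 = (73, -52, -10), Shot 101→Shot 103 = (175, -44, 0).
Normal n = (Shot 101→Shot 102) × (Shot 101→Shot 103) = (-440, -1750, 5888).
So ∂z/∂x = −n_x/n_z = 0.07473 and ∂z/∂y = −n_y/n_z = 0.29721.
|∇z| = √(a²+b²) = 0.30647, so dip δ = arctan(0.30647) = 17.04°.
True thickness = vertical thickness × cos δ = 21 × cos 17.04° = 20.08 m.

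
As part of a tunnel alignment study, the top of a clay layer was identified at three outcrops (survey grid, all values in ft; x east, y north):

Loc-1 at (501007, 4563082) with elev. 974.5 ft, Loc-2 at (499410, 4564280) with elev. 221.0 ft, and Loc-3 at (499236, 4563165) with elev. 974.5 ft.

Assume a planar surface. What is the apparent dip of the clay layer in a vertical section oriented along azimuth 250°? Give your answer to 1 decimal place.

14.5°

Two edge vectors: Loc-1→Loc-2 = (-1597, 1198, -753.5), Loc-1→Loc-3 = (-1771, 83, 0).
Normal n = (Loc-1→Loc-2) × (Loc-1→Loc-3) = (62540.5, 1334448.5, 1989107).
So ∂z/∂x = −n_x/n_z = −0.03144 and ∂z/∂y = −n_y/n_z = −0.67088.
Unit vector along 250° is (sin 250°, cos 250°) = (-0.9397, -0.3420).
Slope in that direction = a·(-0.9397) + b·(-0.3420) = 0.25900.
Apparent dip = arctan|0.25900| = 14.5° (true dip is 33.9°, so apparent ≤ true as expected).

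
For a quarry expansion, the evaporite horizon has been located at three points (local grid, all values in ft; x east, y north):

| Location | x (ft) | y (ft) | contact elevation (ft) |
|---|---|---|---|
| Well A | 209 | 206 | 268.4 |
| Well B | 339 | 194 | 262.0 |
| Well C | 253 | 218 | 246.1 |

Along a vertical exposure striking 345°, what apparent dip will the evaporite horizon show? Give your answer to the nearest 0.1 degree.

49.4°

Two edge vectors: Well A→Well B = (130, -12, -6.4), Well A→Well C = (44, 12, -22.3).
Normal n = (Well A→Well B) × (Well A→Well C) = (344.4, 2617.4, 2088).
So ∂z/∂x = −n_x/n_z = −0.16494 and ∂z/∂y = −n_y/n_z = −1.25354.
Unit vector along 345° is (sin 345°, cos 345°) = (-0.2588, 0.9659).
Slope in that direction = a·(-0.2588) + b·(0.9659) = −1.16814.
Apparent dip = arctan|1.16814| = 49.4° (true dip is 51.7°, so apparent ≤ true as expected).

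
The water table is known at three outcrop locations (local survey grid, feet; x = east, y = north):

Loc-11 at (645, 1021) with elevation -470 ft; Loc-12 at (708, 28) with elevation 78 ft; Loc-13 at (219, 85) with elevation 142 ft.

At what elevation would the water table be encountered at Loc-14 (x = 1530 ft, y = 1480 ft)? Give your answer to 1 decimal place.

-903.1 ft

Two edge vectors: Loc-11→Loc-12 = (63, -993, 548), Loc-11→Loc-13 = (-426, -936, 612).
Normal n = (Loc-11→Loc-12) × (Loc-11→Loc-13) = (-94788, -272004, -481986).
So ∂z/∂x = −n_x/n_z = −0.196661 and ∂z/∂y = −n_y/n_z = −0.564340.
Intercept c from Loc-11: -470 + 126.85 + 576.19 = 233.04.
At (1530, 1480): z = −300.9 − 835.2 + 233.04 = -903.1 ft.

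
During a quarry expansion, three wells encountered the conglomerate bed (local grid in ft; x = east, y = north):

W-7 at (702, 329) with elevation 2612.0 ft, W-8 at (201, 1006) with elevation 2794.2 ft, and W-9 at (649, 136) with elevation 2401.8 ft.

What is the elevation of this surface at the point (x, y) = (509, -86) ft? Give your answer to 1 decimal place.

Let the plane be z = a·x + b·y + c.
W-8−W-7: −501a + 677b = 182.2;  W-9−W-7: −53a − 193b = −210.2.
Solving gives a = 0.808158, b = 0.867190.
Then c = 2612 − a·702 − b·329 = 1759.37.
At (509, -86): z = 411.4 − 74.6 + 1759.37 = 2096.1 ft.

2096.1 ft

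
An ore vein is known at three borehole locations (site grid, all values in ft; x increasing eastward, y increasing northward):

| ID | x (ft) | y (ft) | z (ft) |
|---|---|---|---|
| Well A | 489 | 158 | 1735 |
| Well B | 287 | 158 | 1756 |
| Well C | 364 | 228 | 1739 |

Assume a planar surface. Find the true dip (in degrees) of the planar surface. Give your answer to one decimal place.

Two edge vectors: Well A→Well B = (-202, 0, 21), Well A→Well C = (-125, 70, 4).
Normal n = (Well A→Well B) × (Well A→Well C) = (-1470, -1817, -14140).
So ∂z/∂x = −n_x/n_z = −0.10396 and ∂z/∂y = −n_y/n_z = −0.12850.
Gradient magnitude |∇z| = √(a² + b²) = √(0.01081 + 0.01651) = 0.16529.
True dip = arctan(0.16529) = 9.4°, dipping toward NE (azimuth ≈ 039°).

9.4°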